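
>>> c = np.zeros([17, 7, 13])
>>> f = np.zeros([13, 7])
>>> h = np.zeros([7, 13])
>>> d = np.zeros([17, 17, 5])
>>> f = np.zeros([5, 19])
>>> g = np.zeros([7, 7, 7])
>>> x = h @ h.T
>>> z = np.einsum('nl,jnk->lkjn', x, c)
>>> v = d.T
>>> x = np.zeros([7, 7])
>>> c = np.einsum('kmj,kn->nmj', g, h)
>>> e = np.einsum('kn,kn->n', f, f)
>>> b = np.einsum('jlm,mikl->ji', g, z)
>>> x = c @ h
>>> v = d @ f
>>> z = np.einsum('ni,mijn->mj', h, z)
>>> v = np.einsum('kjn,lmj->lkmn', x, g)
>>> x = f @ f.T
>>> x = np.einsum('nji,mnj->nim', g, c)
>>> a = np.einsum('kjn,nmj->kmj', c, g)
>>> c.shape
(13, 7, 7)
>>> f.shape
(5, 19)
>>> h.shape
(7, 13)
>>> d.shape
(17, 17, 5)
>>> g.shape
(7, 7, 7)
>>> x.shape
(7, 7, 13)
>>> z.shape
(7, 17)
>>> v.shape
(7, 13, 7, 13)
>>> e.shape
(19,)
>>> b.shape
(7, 13)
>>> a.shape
(13, 7, 7)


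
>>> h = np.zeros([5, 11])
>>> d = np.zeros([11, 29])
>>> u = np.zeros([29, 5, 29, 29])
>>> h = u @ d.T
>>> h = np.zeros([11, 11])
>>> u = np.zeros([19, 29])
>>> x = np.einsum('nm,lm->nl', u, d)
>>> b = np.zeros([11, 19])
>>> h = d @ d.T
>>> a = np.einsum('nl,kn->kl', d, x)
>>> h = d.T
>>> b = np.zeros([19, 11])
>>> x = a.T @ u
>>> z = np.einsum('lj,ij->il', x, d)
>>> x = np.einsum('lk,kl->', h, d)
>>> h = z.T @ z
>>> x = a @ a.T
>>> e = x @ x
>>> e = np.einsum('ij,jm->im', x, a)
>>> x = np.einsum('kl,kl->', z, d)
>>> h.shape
(29, 29)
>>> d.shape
(11, 29)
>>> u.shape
(19, 29)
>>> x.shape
()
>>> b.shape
(19, 11)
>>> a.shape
(19, 29)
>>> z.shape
(11, 29)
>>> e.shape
(19, 29)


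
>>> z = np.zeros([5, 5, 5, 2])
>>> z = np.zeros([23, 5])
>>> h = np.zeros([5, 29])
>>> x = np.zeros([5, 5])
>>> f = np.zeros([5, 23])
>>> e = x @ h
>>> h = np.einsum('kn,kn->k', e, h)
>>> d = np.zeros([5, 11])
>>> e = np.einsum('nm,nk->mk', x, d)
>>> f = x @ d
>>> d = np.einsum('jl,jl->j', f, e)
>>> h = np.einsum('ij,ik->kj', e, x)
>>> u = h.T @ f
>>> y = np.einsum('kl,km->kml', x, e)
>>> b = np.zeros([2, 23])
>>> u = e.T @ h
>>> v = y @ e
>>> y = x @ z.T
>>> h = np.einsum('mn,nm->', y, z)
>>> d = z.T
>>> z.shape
(23, 5)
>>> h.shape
()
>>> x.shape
(5, 5)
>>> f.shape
(5, 11)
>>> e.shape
(5, 11)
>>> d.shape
(5, 23)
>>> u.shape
(11, 11)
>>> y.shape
(5, 23)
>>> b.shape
(2, 23)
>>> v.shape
(5, 11, 11)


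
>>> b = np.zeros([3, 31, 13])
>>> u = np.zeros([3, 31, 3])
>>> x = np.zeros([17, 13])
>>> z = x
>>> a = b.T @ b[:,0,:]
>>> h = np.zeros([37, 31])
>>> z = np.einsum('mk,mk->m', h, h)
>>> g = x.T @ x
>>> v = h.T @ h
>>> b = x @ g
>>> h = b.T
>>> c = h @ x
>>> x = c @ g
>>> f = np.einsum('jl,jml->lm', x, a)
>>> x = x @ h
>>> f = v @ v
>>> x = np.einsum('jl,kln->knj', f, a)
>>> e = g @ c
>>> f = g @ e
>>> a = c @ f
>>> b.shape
(17, 13)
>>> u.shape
(3, 31, 3)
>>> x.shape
(13, 13, 31)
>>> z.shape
(37,)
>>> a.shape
(13, 13)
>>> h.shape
(13, 17)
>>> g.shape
(13, 13)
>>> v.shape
(31, 31)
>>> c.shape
(13, 13)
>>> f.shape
(13, 13)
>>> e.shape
(13, 13)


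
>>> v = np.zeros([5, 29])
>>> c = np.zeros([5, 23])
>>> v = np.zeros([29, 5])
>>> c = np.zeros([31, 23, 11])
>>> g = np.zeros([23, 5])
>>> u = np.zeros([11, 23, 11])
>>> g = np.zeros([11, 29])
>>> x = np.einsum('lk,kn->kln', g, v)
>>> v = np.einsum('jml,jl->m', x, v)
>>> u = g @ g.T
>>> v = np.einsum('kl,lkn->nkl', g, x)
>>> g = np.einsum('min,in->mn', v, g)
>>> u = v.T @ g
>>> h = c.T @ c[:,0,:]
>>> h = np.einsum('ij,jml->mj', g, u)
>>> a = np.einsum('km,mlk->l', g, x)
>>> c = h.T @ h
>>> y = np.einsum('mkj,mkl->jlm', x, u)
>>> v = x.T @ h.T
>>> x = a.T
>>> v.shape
(5, 11, 11)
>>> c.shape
(29, 29)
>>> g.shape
(5, 29)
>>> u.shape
(29, 11, 29)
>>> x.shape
(11,)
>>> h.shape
(11, 29)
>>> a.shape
(11,)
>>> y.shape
(5, 29, 29)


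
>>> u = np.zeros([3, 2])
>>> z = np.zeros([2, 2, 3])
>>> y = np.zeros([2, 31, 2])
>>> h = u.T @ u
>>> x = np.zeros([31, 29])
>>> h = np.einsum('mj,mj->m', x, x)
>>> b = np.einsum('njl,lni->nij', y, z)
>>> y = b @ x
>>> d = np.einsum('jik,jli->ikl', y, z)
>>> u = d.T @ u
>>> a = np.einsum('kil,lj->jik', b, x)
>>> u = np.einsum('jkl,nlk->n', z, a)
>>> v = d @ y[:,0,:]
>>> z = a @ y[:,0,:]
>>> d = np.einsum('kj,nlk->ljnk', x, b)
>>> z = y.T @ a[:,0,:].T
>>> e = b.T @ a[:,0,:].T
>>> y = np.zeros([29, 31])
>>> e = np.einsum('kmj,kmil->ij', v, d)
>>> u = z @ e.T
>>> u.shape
(29, 3, 2)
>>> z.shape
(29, 3, 29)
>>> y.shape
(29, 31)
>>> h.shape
(31,)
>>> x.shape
(31, 29)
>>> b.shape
(2, 3, 31)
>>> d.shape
(3, 29, 2, 31)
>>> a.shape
(29, 3, 2)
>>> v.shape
(3, 29, 29)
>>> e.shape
(2, 29)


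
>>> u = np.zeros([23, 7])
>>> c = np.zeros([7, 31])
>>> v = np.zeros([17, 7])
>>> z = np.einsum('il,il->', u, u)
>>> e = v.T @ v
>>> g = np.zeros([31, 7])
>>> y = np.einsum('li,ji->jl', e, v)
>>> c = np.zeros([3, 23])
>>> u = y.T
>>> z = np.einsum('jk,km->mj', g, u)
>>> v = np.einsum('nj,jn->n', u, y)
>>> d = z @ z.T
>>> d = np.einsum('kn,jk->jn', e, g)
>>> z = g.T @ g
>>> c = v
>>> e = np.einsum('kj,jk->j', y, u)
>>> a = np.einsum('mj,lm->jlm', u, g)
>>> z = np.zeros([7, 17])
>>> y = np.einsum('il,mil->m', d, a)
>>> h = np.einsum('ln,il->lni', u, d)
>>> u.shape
(7, 17)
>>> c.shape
(7,)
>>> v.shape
(7,)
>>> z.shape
(7, 17)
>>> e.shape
(7,)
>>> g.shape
(31, 7)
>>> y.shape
(17,)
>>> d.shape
(31, 7)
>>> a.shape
(17, 31, 7)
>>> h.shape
(7, 17, 31)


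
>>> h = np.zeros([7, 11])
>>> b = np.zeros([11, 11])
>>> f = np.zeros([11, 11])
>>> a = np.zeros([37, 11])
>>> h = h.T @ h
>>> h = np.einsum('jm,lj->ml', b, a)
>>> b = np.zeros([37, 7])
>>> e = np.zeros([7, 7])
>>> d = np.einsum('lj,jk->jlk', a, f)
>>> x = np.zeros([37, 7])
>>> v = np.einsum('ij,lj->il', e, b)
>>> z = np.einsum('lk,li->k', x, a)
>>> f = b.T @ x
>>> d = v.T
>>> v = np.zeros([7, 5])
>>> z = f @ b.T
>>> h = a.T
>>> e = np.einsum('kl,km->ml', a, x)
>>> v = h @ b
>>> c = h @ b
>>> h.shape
(11, 37)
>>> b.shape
(37, 7)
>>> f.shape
(7, 7)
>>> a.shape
(37, 11)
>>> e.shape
(7, 11)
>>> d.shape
(37, 7)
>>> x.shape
(37, 7)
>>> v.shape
(11, 7)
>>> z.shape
(7, 37)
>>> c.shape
(11, 7)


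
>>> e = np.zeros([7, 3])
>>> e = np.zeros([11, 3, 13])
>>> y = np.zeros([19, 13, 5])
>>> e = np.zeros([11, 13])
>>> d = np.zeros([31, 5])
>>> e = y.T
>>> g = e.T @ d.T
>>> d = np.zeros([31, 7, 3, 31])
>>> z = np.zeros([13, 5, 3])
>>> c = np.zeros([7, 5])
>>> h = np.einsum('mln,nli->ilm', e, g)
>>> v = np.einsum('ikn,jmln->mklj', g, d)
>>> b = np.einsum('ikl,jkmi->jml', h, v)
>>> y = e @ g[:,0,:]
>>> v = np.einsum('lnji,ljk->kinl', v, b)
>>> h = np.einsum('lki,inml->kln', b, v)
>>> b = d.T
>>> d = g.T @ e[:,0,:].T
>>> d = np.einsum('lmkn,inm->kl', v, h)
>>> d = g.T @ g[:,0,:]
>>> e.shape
(5, 13, 19)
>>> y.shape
(5, 13, 31)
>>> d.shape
(31, 13, 31)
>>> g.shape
(19, 13, 31)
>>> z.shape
(13, 5, 3)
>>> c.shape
(7, 5)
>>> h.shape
(3, 7, 31)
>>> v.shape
(5, 31, 13, 7)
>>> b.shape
(31, 3, 7, 31)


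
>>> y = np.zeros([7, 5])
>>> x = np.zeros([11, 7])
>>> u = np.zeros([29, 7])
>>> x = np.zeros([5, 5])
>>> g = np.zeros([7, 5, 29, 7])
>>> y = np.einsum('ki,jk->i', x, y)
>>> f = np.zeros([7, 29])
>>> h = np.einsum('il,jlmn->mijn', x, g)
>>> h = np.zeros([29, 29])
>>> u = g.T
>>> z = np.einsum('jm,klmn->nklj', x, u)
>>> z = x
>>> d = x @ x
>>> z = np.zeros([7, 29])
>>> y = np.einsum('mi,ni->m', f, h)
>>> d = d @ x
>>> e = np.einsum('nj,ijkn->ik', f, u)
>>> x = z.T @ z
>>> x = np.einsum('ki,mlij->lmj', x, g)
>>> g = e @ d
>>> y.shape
(7,)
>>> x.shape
(5, 7, 7)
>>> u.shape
(7, 29, 5, 7)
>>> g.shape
(7, 5)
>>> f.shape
(7, 29)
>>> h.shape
(29, 29)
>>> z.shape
(7, 29)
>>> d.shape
(5, 5)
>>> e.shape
(7, 5)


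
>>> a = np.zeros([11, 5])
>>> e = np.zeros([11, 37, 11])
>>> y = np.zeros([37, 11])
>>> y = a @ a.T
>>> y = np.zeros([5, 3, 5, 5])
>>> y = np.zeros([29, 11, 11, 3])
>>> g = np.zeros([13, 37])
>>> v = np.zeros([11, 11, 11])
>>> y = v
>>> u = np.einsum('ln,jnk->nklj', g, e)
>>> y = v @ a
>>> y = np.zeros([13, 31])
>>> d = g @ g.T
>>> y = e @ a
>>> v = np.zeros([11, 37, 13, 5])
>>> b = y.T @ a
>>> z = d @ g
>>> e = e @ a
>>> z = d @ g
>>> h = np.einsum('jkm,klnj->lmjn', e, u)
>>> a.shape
(11, 5)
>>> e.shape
(11, 37, 5)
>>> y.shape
(11, 37, 5)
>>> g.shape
(13, 37)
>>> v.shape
(11, 37, 13, 5)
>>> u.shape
(37, 11, 13, 11)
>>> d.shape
(13, 13)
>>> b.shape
(5, 37, 5)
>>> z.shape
(13, 37)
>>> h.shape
(11, 5, 11, 13)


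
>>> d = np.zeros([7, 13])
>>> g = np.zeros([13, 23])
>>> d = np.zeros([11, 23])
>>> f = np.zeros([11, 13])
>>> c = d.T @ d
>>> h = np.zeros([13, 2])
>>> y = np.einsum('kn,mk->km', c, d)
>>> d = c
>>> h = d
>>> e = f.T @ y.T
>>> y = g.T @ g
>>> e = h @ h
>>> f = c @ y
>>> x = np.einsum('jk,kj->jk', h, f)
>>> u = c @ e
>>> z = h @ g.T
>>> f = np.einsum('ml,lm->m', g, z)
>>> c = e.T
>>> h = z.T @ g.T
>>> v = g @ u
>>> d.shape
(23, 23)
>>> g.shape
(13, 23)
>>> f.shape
(13,)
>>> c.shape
(23, 23)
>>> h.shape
(13, 13)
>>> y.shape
(23, 23)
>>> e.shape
(23, 23)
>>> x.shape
(23, 23)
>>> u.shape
(23, 23)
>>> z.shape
(23, 13)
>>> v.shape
(13, 23)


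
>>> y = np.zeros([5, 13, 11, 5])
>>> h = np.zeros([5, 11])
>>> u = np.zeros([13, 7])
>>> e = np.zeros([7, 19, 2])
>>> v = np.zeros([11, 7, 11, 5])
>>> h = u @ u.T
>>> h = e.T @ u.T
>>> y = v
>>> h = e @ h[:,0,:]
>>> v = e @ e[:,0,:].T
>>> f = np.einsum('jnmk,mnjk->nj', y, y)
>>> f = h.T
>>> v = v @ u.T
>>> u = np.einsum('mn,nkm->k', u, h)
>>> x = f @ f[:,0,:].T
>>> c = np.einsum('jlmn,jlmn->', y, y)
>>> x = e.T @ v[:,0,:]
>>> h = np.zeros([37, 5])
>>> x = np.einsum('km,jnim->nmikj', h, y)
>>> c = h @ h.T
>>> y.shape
(11, 7, 11, 5)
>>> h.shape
(37, 5)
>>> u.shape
(19,)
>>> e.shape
(7, 19, 2)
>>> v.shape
(7, 19, 13)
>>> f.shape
(13, 19, 7)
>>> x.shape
(7, 5, 11, 37, 11)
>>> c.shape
(37, 37)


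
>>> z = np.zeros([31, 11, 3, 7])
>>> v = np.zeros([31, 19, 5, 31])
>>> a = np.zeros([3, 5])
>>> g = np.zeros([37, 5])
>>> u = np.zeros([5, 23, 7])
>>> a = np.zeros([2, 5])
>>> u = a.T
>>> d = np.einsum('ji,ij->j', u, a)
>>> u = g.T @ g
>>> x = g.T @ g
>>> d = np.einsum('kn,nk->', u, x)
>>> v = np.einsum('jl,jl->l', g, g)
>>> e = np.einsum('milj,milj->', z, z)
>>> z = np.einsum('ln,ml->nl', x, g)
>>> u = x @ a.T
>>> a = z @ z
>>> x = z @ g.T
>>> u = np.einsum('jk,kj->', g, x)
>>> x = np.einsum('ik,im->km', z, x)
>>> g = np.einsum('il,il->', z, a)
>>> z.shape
(5, 5)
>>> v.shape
(5,)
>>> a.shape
(5, 5)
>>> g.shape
()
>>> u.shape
()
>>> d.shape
()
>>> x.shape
(5, 37)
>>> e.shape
()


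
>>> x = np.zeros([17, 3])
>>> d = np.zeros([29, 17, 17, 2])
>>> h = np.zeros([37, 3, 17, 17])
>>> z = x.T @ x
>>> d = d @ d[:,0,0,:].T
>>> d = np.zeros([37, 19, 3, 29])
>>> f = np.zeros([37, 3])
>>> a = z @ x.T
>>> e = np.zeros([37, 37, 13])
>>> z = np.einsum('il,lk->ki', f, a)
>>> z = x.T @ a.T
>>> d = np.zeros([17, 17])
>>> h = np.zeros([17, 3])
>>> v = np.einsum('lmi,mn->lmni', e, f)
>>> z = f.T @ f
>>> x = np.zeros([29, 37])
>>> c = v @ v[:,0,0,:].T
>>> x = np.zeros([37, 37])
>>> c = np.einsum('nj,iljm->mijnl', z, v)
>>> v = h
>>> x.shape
(37, 37)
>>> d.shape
(17, 17)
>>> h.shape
(17, 3)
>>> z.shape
(3, 3)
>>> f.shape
(37, 3)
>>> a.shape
(3, 17)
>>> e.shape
(37, 37, 13)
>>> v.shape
(17, 3)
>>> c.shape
(13, 37, 3, 3, 37)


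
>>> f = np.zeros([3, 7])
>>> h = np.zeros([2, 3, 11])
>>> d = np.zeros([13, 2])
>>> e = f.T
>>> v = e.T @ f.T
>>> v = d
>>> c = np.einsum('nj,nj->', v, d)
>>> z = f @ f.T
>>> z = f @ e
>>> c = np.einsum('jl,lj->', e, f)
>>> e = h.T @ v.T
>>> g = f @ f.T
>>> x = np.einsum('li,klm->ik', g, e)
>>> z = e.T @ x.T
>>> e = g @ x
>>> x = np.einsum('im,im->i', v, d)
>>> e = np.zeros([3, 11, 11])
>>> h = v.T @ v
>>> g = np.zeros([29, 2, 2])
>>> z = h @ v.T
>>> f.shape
(3, 7)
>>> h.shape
(2, 2)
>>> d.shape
(13, 2)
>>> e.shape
(3, 11, 11)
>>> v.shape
(13, 2)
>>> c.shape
()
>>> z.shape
(2, 13)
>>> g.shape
(29, 2, 2)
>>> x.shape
(13,)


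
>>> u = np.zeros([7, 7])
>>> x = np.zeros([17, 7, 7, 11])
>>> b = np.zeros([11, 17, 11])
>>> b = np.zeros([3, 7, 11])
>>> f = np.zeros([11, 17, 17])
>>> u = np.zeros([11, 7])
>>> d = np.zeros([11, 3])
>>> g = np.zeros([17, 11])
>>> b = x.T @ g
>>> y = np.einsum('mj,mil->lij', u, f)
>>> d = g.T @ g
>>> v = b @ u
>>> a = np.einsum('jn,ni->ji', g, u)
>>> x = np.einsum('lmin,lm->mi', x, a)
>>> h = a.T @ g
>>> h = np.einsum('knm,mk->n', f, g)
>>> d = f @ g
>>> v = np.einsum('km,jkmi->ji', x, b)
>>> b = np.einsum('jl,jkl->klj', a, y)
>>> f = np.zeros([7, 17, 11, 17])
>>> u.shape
(11, 7)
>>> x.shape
(7, 7)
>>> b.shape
(17, 7, 17)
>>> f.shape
(7, 17, 11, 17)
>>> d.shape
(11, 17, 11)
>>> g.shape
(17, 11)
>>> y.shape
(17, 17, 7)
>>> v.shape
(11, 11)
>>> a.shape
(17, 7)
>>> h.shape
(17,)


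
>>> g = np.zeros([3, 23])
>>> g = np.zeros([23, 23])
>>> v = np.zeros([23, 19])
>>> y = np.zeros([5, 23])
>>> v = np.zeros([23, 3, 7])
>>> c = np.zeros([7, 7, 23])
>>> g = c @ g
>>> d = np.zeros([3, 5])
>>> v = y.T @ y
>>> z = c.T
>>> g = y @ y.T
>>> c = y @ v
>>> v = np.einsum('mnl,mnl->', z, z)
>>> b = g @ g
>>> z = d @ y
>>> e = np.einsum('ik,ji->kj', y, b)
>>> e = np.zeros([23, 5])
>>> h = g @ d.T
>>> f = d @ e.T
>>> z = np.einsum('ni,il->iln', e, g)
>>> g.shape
(5, 5)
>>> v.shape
()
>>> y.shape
(5, 23)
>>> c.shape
(5, 23)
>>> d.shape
(3, 5)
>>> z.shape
(5, 5, 23)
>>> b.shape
(5, 5)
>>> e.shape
(23, 5)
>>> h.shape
(5, 3)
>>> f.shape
(3, 23)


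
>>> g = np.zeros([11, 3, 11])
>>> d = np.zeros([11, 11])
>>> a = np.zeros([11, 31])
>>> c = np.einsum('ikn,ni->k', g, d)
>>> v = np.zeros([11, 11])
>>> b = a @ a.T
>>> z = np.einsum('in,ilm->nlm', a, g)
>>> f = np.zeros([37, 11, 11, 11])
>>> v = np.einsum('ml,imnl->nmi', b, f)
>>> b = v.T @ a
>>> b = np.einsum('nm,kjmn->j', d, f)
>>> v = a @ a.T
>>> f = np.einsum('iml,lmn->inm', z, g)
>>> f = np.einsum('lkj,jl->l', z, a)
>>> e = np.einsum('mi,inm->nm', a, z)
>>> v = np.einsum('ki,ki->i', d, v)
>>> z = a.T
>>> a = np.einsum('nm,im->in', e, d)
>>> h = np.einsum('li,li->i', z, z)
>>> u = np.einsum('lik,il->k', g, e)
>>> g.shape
(11, 3, 11)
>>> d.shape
(11, 11)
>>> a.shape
(11, 3)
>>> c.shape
(3,)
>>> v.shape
(11,)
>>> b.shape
(11,)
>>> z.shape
(31, 11)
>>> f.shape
(31,)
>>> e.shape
(3, 11)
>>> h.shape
(11,)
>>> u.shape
(11,)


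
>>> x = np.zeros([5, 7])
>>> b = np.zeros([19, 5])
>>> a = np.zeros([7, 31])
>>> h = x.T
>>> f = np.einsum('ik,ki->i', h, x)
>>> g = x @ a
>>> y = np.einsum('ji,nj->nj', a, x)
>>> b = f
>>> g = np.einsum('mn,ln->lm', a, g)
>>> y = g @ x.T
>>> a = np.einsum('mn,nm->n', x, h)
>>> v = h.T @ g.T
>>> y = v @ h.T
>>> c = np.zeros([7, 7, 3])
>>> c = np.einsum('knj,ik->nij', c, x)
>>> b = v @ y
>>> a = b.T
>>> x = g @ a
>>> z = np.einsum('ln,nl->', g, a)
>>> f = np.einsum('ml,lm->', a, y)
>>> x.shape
(5, 5)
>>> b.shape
(5, 7)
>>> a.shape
(7, 5)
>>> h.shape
(7, 5)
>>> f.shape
()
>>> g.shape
(5, 7)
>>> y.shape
(5, 7)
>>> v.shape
(5, 5)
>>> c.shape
(7, 5, 3)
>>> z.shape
()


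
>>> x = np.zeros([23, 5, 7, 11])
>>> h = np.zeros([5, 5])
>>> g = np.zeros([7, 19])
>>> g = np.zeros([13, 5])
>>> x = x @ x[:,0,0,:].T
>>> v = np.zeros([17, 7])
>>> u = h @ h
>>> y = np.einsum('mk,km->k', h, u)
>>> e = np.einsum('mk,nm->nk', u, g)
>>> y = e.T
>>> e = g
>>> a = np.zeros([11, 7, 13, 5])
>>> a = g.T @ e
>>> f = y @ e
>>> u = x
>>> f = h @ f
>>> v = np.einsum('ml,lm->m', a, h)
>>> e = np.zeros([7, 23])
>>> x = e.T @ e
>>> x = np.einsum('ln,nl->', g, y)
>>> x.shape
()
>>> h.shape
(5, 5)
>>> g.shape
(13, 5)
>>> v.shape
(5,)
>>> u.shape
(23, 5, 7, 23)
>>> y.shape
(5, 13)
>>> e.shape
(7, 23)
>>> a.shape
(5, 5)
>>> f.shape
(5, 5)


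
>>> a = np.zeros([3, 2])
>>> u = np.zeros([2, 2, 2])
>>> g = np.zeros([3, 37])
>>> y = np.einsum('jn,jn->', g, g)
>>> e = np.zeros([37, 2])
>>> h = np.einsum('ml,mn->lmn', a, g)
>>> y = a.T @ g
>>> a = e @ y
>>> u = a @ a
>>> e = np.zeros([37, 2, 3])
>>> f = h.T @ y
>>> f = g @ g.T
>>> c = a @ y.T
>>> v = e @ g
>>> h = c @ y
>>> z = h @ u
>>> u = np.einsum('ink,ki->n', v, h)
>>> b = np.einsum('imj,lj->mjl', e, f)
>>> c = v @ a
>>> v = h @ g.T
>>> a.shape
(37, 37)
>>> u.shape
(2,)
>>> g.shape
(3, 37)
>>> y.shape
(2, 37)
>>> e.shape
(37, 2, 3)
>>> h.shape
(37, 37)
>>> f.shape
(3, 3)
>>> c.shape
(37, 2, 37)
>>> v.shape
(37, 3)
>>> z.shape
(37, 37)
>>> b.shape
(2, 3, 3)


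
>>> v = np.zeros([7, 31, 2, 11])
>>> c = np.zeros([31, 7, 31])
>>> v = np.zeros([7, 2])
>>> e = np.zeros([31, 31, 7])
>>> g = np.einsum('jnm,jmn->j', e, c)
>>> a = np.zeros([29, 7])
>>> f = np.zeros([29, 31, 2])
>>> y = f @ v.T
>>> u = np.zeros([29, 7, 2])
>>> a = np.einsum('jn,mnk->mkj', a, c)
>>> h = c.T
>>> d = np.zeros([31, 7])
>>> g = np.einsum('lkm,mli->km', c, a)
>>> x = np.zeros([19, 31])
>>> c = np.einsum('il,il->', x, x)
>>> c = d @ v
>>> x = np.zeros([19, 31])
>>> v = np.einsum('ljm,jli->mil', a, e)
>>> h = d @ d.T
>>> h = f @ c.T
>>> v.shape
(29, 7, 31)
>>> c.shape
(31, 2)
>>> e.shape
(31, 31, 7)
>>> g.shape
(7, 31)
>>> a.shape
(31, 31, 29)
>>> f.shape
(29, 31, 2)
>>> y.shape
(29, 31, 7)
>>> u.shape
(29, 7, 2)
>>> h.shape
(29, 31, 31)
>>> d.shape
(31, 7)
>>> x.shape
(19, 31)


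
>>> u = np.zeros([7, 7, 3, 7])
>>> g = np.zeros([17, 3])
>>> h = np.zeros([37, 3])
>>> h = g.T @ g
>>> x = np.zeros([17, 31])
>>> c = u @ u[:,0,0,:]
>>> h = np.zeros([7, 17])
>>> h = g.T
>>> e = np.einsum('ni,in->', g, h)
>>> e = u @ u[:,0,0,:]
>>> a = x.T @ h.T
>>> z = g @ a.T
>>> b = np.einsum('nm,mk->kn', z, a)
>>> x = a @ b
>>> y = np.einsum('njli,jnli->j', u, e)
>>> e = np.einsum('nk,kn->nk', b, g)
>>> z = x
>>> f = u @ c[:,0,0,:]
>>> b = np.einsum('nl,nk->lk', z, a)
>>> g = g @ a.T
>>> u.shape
(7, 7, 3, 7)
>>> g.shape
(17, 31)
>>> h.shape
(3, 17)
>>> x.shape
(31, 17)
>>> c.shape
(7, 7, 3, 7)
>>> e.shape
(3, 17)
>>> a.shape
(31, 3)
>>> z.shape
(31, 17)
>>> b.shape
(17, 3)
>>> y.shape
(7,)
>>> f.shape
(7, 7, 3, 7)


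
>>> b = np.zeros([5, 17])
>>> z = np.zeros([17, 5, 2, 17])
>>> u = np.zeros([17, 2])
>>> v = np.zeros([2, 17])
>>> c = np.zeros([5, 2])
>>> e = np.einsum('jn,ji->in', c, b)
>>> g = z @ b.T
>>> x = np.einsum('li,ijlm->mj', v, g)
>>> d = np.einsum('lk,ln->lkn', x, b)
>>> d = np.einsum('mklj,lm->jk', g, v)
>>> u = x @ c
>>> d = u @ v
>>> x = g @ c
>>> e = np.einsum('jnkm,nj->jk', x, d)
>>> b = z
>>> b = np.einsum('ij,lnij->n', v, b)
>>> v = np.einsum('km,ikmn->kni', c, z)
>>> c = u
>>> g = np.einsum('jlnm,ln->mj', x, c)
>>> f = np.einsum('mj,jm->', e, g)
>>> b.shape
(5,)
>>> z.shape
(17, 5, 2, 17)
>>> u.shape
(5, 2)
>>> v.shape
(5, 17, 17)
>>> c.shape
(5, 2)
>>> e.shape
(17, 2)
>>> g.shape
(2, 17)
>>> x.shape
(17, 5, 2, 2)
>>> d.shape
(5, 17)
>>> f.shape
()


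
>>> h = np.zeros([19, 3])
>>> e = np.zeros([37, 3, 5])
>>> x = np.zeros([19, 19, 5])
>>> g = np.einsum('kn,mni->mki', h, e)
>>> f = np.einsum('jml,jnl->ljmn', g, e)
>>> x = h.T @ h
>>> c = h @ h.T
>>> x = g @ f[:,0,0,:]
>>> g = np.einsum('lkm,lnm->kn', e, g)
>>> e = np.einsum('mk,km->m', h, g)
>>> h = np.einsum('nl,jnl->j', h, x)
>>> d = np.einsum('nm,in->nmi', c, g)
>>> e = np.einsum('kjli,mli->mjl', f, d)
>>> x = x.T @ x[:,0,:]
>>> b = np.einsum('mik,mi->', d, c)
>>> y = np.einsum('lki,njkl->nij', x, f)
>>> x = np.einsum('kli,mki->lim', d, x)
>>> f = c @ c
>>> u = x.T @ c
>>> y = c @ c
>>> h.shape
(37,)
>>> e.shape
(19, 37, 19)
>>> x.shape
(19, 3, 3)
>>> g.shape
(3, 19)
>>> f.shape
(19, 19)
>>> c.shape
(19, 19)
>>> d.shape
(19, 19, 3)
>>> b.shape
()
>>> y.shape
(19, 19)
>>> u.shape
(3, 3, 19)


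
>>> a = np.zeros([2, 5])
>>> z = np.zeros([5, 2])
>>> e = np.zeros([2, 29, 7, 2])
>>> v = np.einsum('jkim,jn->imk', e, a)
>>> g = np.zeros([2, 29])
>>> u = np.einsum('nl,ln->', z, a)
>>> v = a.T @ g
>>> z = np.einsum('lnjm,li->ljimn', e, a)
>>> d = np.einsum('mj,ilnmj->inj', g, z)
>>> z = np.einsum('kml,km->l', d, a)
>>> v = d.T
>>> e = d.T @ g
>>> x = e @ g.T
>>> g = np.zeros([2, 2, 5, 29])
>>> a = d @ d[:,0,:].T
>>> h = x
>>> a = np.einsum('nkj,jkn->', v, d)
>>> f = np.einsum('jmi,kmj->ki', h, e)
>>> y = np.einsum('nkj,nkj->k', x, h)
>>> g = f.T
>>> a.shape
()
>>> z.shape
(29,)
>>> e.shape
(29, 5, 29)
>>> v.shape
(29, 5, 2)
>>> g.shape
(2, 29)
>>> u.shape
()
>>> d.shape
(2, 5, 29)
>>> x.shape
(29, 5, 2)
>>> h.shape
(29, 5, 2)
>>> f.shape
(29, 2)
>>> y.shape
(5,)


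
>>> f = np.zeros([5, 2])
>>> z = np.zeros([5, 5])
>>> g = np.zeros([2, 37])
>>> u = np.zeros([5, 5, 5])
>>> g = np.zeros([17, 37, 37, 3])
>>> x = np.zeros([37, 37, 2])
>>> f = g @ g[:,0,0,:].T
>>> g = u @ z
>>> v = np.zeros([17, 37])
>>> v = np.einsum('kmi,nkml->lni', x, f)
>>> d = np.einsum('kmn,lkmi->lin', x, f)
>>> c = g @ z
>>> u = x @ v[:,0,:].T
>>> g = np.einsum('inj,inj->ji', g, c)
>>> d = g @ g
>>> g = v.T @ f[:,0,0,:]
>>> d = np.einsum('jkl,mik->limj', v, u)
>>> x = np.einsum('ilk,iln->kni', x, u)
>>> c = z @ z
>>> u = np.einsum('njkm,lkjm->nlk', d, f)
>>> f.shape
(17, 37, 37, 17)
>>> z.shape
(5, 5)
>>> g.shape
(2, 17, 17)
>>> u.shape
(2, 17, 37)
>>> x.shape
(2, 17, 37)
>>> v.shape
(17, 17, 2)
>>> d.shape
(2, 37, 37, 17)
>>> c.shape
(5, 5)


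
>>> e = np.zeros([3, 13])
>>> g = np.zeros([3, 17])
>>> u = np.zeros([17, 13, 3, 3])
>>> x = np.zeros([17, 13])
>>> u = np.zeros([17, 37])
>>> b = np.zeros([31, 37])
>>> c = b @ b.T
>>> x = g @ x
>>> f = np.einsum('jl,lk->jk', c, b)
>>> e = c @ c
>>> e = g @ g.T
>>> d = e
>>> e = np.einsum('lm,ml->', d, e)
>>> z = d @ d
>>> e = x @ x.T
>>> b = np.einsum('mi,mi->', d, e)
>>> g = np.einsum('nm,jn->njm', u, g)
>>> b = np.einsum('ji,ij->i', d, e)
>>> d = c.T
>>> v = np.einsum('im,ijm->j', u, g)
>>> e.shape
(3, 3)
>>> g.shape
(17, 3, 37)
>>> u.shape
(17, 37)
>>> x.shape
(3, 13)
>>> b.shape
(3,)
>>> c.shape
(31, 31)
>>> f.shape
(31, 37)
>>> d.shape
(31, 31)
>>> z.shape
(3, 3)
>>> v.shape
(3,)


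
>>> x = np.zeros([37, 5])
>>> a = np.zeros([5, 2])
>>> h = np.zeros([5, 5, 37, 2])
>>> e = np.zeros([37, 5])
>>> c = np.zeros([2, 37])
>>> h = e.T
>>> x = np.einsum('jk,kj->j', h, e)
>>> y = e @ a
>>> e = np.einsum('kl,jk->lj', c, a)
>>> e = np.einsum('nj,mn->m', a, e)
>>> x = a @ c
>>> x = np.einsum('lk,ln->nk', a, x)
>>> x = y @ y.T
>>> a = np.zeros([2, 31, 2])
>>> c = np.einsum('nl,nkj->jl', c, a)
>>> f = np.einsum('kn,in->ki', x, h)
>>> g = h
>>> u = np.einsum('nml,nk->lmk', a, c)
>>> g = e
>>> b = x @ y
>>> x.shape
(37, 37)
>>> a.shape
(2, 31, 2)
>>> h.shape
(5, 37)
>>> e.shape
(37,)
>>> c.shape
(2, 37)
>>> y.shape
(37, 2)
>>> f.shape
(37, 5)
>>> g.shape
(37,)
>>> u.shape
(2, 31, 37)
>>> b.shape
(37, 2)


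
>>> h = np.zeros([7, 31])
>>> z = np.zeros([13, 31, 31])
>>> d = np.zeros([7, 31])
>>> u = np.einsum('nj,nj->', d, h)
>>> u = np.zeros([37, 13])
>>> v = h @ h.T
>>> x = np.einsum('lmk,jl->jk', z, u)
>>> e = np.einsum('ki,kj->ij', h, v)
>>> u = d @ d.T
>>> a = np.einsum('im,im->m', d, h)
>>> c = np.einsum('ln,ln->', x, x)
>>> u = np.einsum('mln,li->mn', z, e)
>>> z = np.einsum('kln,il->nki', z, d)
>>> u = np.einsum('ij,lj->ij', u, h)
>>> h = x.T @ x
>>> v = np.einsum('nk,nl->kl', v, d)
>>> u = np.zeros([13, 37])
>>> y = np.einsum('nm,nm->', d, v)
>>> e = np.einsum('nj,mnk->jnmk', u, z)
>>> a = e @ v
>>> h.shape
(31, 31)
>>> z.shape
(31, 13, 7)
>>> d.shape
(7, 31)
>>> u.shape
(13, 37)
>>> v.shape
(7, 31)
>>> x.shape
(37, 31)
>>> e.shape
(37, 13, 31, 7)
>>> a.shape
(37, 13, 31, 31)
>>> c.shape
()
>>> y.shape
()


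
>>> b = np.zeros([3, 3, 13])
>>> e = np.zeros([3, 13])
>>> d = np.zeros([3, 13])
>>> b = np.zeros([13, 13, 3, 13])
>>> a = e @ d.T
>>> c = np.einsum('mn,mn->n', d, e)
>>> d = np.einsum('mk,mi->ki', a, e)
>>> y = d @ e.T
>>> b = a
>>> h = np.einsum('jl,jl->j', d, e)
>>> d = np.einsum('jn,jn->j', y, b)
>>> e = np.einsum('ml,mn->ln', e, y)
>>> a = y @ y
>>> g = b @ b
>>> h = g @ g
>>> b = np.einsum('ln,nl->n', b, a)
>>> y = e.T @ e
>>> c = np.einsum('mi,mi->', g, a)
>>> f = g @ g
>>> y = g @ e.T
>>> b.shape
(3,)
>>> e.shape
(13, 3)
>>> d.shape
(3,)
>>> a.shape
(3, 3)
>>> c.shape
()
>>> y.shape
(3, 13)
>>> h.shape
(3, 3)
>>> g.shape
(3, 3)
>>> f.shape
(3, 3)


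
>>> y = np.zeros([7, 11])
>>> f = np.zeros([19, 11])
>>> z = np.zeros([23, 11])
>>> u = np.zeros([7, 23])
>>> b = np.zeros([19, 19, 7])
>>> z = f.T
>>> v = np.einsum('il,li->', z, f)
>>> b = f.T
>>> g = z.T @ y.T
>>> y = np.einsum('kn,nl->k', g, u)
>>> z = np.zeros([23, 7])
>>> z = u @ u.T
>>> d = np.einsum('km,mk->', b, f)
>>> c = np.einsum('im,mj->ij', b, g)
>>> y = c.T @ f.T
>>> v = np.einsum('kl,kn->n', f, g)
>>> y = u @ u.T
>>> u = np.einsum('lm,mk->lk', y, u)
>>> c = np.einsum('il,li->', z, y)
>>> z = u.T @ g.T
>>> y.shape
(7, 7)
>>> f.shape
(19, 11)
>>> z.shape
(23, 19)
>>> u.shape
(7, 23)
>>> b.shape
(11, 19)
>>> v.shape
(7,)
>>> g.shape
(19, 7)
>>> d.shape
()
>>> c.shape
()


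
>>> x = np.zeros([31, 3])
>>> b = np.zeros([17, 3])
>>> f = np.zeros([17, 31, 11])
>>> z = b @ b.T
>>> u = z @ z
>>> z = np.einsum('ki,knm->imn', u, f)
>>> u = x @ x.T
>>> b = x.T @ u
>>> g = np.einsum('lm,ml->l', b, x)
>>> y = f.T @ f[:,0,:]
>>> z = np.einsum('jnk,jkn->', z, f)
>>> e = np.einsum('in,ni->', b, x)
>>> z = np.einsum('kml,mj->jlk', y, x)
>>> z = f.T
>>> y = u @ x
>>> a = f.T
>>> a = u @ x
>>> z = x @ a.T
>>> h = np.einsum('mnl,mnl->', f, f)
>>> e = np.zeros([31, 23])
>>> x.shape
(31, 3)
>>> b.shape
(3, 31)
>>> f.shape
(17, 31, 11)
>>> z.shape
(31, 31)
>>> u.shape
(31, 31)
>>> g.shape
(3,)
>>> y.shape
(31, 3)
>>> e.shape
(31, 23)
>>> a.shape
(31, 3)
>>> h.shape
()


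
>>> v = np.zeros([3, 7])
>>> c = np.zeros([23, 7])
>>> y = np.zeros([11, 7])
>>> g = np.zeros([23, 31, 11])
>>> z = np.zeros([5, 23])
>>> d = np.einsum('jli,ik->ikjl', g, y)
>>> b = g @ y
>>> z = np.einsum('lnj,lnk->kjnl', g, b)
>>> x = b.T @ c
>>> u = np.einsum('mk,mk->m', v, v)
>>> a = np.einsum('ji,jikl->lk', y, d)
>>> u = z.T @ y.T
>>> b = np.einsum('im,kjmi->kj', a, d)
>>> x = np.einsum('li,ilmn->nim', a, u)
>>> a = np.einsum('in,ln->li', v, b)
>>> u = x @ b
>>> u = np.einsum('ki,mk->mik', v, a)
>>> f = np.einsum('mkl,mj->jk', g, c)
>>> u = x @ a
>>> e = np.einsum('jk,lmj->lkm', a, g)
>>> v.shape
(3, 7)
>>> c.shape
(23, 7)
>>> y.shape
(11, 7)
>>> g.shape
(23, 31, 11)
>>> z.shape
(7, 11, 31, 23)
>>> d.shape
(11, 7, 23, 31)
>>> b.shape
(11, 7)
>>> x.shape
(11, 23, 11)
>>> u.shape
(11, 23, 3)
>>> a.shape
(11, 3)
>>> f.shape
(7, 31)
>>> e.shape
(23, 3, 31)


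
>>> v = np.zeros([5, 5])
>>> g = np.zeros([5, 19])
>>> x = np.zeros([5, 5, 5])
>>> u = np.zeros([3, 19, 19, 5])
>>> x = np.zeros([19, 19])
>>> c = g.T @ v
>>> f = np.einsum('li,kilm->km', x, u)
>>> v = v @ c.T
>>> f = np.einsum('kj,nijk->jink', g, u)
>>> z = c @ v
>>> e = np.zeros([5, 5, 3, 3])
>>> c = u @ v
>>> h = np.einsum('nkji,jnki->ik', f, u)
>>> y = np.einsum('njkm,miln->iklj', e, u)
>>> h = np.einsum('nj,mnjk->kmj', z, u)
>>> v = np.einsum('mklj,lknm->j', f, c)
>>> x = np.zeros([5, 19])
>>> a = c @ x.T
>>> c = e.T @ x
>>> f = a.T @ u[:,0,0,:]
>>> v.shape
(5,)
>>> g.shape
(5, 19)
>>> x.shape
(5, 19)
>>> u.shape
(3, 19, 19, 5)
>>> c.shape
(3, 3, 5, 19)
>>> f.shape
(5, 19, 19, 5)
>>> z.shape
(19, 19)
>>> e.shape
(5, 5, 3, 3)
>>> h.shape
(5, 3, 19)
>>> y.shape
(19, 3, 19, 5)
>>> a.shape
(3, 19, 19, 5)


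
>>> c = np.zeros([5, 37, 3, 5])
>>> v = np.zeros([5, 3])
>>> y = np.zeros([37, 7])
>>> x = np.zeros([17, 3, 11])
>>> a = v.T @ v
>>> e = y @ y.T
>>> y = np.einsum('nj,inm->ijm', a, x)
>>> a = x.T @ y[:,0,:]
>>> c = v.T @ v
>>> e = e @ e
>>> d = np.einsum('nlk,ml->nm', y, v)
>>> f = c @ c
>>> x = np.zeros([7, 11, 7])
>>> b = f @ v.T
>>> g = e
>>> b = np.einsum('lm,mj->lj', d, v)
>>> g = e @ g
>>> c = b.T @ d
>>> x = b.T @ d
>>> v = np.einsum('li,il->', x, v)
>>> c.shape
(3, 5)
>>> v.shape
()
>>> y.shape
(17, 3, 11)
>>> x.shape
(3, 5)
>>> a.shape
(11, 3, 11)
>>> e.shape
(37, 37)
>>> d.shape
(17, 5)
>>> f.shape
(3, 3)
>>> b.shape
(17, 3)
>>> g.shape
(37, 37)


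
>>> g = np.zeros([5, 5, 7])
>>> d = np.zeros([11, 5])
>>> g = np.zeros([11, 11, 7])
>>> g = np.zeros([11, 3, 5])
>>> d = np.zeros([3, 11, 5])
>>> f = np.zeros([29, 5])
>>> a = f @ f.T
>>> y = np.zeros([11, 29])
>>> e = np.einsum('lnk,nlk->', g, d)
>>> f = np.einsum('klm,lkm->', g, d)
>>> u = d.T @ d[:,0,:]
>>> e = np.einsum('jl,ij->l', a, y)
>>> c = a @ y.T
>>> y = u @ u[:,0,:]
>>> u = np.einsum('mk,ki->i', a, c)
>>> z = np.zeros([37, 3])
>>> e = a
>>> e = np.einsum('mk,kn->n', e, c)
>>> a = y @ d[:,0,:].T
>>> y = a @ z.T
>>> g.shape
(11, 3, 5)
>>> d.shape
(3, 11, 5)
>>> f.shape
()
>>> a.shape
(5, 11, 3)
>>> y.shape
(5, 11, 37)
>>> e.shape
(11,)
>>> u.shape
(11,)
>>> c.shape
(29, 11)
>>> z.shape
(37, 3)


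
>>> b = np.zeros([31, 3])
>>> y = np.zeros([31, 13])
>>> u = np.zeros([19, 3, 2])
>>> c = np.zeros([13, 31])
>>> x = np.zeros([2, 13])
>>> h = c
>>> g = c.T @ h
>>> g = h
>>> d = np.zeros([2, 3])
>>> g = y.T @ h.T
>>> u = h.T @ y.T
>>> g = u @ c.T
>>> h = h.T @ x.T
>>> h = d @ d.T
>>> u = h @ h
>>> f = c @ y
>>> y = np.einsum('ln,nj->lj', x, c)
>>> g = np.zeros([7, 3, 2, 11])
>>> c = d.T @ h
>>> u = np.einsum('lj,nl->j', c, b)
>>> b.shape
(31, 3)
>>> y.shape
(2, 31)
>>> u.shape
(2,)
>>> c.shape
(3, 2)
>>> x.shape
(2, 13)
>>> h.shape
(2, 2)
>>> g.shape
(7, 3, 2, 11)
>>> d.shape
(2, 3)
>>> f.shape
(13, 13)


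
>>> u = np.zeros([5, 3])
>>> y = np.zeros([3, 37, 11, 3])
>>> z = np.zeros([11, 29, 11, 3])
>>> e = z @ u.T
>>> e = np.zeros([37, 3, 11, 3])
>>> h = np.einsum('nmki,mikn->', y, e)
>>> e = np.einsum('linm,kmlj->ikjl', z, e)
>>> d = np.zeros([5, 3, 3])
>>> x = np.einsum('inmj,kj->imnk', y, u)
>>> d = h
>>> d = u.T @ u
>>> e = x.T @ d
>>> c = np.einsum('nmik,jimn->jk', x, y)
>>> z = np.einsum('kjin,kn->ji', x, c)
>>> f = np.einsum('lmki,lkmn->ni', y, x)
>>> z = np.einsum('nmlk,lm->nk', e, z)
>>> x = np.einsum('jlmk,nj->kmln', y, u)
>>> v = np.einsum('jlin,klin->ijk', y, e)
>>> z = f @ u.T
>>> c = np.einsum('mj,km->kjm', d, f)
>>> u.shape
(5, 3)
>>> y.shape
(3, 37, 11, 3)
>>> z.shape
(5, 5)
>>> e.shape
(5, 37, 11, 3)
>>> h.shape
()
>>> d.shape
(3, 3)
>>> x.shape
(3, 11, 37, 5)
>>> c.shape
(5, 3, 3)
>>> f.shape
(5, 3)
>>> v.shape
(11, 3, 5)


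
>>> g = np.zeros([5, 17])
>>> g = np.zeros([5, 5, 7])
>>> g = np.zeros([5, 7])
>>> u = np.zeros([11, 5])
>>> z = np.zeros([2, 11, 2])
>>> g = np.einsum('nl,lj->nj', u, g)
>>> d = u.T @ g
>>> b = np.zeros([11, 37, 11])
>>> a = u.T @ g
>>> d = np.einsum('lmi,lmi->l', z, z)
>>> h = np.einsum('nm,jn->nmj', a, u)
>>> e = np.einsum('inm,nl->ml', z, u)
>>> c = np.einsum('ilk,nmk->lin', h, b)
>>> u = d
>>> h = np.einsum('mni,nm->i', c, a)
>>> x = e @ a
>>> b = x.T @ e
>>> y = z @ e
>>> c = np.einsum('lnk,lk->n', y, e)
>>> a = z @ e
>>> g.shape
(11, 7)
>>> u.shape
(2,)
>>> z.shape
(2, 11, 2)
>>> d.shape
(2,)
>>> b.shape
(7, 5)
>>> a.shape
(2, 11, 5)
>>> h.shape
(11,)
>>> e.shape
(2, 5)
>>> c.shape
(11,)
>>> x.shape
(2, 7)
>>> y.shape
(2, 11, 5)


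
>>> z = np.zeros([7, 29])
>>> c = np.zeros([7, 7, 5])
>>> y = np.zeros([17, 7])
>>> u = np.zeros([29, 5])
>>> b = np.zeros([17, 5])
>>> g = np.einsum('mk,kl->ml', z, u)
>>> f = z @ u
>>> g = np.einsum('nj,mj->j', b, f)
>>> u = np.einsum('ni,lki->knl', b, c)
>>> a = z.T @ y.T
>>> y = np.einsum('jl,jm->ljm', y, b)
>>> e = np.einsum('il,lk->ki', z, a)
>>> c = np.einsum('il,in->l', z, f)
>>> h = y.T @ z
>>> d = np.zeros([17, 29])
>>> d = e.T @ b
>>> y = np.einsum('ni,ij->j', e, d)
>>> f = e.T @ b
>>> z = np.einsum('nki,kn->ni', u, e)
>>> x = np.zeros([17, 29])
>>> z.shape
(7, 7)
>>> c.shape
(29,)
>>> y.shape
(5,)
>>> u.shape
(7, 17, 7)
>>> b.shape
(17, 5)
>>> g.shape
(5,)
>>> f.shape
(7, 5)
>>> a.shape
(29, 17)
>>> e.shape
(17, 7)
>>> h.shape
(5, 17, 29)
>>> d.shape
(7, 5)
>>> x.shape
(17, 29)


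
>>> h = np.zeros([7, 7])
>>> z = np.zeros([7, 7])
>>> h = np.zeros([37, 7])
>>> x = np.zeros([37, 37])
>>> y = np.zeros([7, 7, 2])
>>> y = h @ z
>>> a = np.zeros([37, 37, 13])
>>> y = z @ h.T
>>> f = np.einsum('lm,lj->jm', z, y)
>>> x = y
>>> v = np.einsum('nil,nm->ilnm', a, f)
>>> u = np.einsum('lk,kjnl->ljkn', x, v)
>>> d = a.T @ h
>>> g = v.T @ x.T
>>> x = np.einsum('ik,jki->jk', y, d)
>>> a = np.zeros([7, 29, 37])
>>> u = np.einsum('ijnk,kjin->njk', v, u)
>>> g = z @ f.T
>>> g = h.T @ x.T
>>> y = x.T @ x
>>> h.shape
(37, 7)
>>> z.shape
(7, 7)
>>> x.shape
(13, 37)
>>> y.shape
(37, 37)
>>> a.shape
(7, 29, 37)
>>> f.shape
(37, 7)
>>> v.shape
(37, 13, 37, 7)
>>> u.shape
(37, 13, 7)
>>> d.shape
(13, 37, 7)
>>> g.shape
(7, 13)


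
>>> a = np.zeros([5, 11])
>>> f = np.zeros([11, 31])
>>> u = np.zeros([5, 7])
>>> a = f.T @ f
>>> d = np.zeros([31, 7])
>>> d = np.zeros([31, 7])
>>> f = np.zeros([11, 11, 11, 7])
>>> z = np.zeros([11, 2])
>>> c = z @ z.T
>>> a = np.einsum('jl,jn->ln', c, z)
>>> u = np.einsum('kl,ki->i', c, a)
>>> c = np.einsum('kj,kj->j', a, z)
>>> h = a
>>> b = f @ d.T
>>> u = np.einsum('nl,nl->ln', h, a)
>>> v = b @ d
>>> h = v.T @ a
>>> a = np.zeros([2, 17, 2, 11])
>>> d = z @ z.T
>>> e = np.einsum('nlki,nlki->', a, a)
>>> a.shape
(2, 17, 2, 11)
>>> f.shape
(11, 11, 11, 7)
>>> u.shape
(2, 11)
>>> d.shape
(11, 11)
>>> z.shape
(11, 2)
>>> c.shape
(2,)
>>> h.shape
(7, 11, 11, 2)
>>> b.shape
(11, 11, 11, 31)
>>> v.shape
(11, 11, 11, 7)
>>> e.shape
()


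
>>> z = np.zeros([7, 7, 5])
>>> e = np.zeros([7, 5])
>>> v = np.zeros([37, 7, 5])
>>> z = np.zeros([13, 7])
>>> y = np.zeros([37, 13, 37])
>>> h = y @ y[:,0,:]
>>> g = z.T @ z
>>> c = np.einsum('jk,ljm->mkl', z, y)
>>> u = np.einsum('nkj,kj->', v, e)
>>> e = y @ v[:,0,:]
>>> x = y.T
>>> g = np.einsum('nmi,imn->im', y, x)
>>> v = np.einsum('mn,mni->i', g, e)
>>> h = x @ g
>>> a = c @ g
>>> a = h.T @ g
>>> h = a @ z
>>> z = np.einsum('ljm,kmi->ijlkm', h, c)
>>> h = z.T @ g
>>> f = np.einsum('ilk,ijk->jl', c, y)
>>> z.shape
(37, 13, 13, 37, 7)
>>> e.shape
(37, 13, 5)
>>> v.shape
(5,)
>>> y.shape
(37, 13, 37)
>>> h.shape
(7, 37, 13, 13, 13)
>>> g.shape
(37, 13)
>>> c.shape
(37, 7, 37)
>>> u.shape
()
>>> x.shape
(37, 13, 37)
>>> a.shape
(13, 13, 13)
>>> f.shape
(13, 7)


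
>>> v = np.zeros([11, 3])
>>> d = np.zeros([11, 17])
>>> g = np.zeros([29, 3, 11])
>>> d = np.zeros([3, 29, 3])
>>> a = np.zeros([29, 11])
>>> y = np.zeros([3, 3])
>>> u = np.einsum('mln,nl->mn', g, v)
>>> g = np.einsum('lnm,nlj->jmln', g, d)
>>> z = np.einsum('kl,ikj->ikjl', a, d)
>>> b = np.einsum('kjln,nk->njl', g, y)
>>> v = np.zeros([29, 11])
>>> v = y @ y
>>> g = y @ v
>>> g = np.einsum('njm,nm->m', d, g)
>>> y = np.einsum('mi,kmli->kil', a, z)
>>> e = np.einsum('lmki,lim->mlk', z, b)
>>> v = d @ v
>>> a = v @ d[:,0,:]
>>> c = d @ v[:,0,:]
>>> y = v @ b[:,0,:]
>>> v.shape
(3, 29, 3)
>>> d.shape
(3, 29, 3)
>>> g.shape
(3,)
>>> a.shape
(3, 29, 3)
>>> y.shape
(3, 29, 29)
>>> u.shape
(29, 11)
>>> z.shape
(3, 29, 3, 11)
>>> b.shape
(3, 11, 29)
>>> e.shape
(29, 3, 3)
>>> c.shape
(3, 29, 3)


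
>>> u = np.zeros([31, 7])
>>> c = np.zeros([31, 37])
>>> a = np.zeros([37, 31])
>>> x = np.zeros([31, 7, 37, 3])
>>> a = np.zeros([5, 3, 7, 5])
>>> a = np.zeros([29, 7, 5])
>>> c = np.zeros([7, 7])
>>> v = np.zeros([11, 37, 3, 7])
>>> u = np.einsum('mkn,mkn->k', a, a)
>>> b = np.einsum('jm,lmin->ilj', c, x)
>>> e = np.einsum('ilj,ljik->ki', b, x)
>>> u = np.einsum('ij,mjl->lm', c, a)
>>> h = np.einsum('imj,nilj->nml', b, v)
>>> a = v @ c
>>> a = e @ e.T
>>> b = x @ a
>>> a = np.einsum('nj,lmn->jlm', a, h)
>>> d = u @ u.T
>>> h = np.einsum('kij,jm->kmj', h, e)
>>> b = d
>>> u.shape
(5, 29)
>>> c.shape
(7, 7)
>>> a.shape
(3, 11, 31)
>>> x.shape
(31, 7, 37, 3)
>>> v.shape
(11, 37, 3, 7)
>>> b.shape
(5, 5)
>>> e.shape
(3, 37)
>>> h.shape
(11, 37, 3)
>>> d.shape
(5, 5)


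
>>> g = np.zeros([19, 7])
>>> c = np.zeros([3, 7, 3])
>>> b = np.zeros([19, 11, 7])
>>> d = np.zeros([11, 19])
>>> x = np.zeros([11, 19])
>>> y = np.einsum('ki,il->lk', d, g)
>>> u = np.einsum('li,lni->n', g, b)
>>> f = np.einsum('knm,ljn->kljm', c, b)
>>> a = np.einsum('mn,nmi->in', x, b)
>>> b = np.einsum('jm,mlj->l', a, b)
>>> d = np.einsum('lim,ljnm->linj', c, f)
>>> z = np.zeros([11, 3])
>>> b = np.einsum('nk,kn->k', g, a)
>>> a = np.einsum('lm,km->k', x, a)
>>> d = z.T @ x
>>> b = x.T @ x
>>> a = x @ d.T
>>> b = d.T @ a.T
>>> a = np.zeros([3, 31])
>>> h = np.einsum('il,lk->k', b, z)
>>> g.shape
(19, 7)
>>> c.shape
(3, 7, 3)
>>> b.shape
(19, 11)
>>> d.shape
(3, 19)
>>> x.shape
(11, 19)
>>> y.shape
(7, 11)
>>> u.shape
(11,)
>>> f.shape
(3, 19, 11, 3)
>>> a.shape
(3, 31)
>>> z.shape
(11, 3)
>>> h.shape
(3,)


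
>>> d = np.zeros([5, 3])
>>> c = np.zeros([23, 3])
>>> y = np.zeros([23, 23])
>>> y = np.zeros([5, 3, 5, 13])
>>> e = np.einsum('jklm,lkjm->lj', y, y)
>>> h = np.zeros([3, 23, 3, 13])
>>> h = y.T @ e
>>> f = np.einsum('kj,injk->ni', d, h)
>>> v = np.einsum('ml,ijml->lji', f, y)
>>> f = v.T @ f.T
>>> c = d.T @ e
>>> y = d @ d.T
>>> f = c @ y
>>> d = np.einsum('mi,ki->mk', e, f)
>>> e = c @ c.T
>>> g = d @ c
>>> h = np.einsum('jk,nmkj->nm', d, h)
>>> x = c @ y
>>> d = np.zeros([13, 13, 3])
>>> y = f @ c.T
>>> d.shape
(13, 13, 3)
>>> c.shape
(3, 5)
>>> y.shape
(3, 3)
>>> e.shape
(3, 3)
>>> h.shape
(13, 5)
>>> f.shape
(3, 5)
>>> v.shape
(13, 3, 5)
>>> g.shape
(5, 5)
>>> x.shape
(3, 5)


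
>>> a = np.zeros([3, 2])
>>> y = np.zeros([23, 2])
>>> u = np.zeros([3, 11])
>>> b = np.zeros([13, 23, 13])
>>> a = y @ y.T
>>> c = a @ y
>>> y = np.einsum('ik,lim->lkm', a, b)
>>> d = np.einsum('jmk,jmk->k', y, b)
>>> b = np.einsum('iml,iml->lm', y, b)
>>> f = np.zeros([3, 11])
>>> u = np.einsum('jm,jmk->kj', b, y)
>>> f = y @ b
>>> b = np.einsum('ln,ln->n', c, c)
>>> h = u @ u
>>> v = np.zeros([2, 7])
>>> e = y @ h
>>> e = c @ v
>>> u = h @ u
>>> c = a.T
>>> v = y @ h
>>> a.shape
(23, 23)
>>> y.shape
(13, 23, 13)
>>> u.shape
(13, 13)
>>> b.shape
(2,)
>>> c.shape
(23, 23)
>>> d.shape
(13,)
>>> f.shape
(13, 23, 23)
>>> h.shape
(13, 13)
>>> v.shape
(13, 23, 13)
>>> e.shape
(23, 7)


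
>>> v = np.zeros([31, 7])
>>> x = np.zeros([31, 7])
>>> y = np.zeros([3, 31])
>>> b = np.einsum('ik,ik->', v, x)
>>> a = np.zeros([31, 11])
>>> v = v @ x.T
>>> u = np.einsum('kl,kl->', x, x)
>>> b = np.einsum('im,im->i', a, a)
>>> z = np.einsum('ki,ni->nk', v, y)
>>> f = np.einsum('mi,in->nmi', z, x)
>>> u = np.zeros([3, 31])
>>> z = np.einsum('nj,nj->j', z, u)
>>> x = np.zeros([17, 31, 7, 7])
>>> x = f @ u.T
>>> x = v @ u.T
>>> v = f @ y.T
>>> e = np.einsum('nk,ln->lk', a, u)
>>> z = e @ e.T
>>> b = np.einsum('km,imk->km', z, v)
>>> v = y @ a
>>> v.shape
(3, 11)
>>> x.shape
(31, 3)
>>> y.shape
(3, 31)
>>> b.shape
(3, 3)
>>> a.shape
(31, 11)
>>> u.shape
(3, 31)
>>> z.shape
(3, 3)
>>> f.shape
(7, 3, 31)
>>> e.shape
(3, 11)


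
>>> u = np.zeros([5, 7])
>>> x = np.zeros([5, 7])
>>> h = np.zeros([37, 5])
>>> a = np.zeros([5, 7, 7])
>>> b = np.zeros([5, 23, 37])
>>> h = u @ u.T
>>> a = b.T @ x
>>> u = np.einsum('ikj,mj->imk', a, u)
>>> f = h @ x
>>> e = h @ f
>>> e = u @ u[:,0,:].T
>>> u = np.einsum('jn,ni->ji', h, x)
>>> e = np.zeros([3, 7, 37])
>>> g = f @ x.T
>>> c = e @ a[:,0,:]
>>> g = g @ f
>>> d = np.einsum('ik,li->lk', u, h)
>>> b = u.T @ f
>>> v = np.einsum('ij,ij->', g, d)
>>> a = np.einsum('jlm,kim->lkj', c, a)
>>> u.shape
(5, 7)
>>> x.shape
(5, 7)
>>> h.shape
(5, 5)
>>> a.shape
(7, 37, 3)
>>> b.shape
(7, 7)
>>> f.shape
(5, 7)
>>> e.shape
(3, 7, 37)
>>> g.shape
(5, 7)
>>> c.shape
(3, 7, 7)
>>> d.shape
(5, 7)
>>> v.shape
()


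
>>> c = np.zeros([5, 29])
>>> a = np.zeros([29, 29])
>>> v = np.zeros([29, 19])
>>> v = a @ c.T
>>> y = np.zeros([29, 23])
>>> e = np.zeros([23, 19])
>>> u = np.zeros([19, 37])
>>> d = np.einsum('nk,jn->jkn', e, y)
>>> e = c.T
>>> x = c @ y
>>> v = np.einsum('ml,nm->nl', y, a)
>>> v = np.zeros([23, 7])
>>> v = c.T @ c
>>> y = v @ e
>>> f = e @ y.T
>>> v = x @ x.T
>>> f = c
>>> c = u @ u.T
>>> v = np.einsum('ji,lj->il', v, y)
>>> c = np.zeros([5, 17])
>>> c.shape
(5, 17)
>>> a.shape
(29, 29)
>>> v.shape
(5, 29)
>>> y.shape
(29, 5)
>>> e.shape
(29, 5)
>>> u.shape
(19, 37)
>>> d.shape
(29, 19, 23)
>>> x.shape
(5, 23)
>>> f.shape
(5, 29)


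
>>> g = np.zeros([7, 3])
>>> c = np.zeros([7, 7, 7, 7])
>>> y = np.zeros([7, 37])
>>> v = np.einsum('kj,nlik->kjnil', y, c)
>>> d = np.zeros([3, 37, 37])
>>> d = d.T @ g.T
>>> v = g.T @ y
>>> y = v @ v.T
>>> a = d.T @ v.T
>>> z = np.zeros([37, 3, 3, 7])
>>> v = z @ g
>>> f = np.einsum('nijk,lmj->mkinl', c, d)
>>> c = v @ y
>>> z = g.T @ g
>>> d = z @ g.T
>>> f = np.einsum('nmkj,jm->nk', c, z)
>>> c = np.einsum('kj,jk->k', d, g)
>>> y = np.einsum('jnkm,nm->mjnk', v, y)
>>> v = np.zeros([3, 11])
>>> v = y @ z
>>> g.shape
(7, 3)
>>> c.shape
(3,)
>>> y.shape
(3, 37, 3, 3)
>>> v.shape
(3, 37, 3, 3)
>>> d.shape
(3, 7)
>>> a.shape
(7, 37, 3)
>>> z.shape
(3, 3)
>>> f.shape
(37, 3)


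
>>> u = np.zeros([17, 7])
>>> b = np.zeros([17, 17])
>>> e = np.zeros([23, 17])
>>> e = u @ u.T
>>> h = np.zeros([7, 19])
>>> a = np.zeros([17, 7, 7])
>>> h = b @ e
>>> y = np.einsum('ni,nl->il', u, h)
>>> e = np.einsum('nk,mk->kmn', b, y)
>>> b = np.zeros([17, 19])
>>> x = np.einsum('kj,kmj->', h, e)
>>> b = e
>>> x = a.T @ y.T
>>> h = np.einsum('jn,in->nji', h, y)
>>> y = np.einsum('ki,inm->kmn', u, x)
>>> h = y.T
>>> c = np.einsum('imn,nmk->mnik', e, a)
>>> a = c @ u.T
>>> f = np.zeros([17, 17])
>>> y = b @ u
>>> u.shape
(17, 7)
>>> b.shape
(17, 7, 17)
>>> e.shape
(17, 7, 17)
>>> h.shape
(7, 7, 17)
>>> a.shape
(7, 17, 17, 17)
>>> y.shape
(17, 7, 7)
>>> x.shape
(7, 7, 7)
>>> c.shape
(7, 17, 17, 7)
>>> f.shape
(17, 17)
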